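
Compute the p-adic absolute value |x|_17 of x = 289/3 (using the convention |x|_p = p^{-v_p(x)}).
|289/3|_17 = 1/289

Step 1 — compute v_17(x) by factoring powers of 17 out of the numerator and denominator: v_17(289/3) = 2. Step 2 — apply |x|_p = p^{-v_p(x)} = 17^{-2} = 1/289.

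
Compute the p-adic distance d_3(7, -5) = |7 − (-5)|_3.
d_3(7, -5) = 1/3

Step 1 — x − y = 7 − (-5) = 12. Step 2 — v_3(12) = 1 (factor: 12 = (3^1 · 4); the sign does not affect v_p). Step 3 — |x − y|_3 = 3^{-1} = 1/3.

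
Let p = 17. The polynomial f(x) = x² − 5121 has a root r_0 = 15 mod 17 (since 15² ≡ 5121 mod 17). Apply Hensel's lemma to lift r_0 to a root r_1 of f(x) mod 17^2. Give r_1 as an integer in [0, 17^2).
r_1 = 236 (mod 289)

Hensel's recurrence: r_{i+1} = r_i − f(r_i)·(f′(r_i))^{-1} mod 17^{i+2}, with f′(x) = 2x. Iterate:
  r_0 = 15 (mod 17)
  r_1 = 236 (mod 289)
Final: r_1 = 236, and one checks f(r_1) ≡ 0 mod 17^2.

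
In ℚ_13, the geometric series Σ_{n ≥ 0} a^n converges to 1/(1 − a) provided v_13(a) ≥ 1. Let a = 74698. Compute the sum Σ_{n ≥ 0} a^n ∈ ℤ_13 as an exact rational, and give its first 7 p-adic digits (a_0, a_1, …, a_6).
Σ a^n = 1/(1 − a) = -1/74697;  first 7 digits = (1, 0, 0, 8, 2, 0, 12)

v_13(a) = 3 ≥ 1, so the series converges in ℤ_13 to 1/(1 − a) = 1/(1 − 74698) = -1/74697. Expand this rational in ℤ_13: compute digits iteratively via d_i = x_i mod 13, x_{i+1} = (x_i − d_i)/13. The first 7 digits are (1, 0, 0, 8, 2, 0, 12).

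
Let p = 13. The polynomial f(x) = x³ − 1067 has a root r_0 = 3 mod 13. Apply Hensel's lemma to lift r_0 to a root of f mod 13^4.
r_3 = 16253 (mod 28561)

Hensel: r_{i+1} = r_i − f(r_i)/f′(r_i) mod 13^{i+2}, where f′(x) = 3x². Iterate:
  r_0 = 3 (mod 13)
  r_1 = 29 (mod 169)
  r_2 = 874 (mod 2197)
  r_3 = 16253 (mod 28561)
Final: r = 16253 with f(r) ≡ 0 mod 13^4.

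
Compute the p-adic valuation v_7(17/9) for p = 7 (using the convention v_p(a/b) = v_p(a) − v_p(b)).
v_7(17/9) = 0

Factor powers of 7 from the numerator and denominator of the reduced fraction: 17 = 7^0 · 17 and 9 = 7^0 · 9. Apply v_p(a/b) = v_p(a) − v_p(b): v_7(17/9) = 0 − 0 = 0.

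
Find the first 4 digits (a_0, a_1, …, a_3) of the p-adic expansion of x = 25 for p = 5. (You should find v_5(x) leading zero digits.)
(a_0, …, a_3) = (0, 0, 1, 0)

v_5(25) = 2, so a_0 = ... = a_1 = 0. Factor out: x = 5^2 · u with u = 1 a unit in ℤ_5. Expand u iteratively via a_{v+i} = u_i mod 5, u_{i+1} = (u_i − a_{v+i})/5:
  u_0 = 1;  a_2 = 1;  u_1 = (u_0 − 1)/5 = 0
  u_1 = 0;  a_3 = 0;  u_2 = (u_1 − 0)/5 = 0
Digits: (0, 0, 1, 0).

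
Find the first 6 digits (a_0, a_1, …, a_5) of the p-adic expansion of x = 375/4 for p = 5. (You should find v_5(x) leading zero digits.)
(a_0, …, a_5) = (0, 0, 0, 2, 1, 1)

v_5(375/4) = 3, so a_0 = ... = a_2 = 0. Factor out: x = 5^3 · u with u = 3/4 a unit in ℤ_5. Expand u iteratively via a_{v+i} = u_i mod 5, u_{i+1} = (u_i − a_{v+i})/5:
  u_0 = 3/4;  a_3 = 2;  u_1 = (u_0 − 2)/5 = -1/4
  u_1 = -1/4;  a_4 = 1;  u_2 = (u_1 − 1)/5 = -1/4
  u_2 = -1/4;  a_5 = 1;  u_3 = (u_2 − 1)/5 = -1/4
Digits: (0, 0, 0, 2, 1, 1).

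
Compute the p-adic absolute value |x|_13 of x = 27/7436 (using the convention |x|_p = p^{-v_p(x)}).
|27/7436|_13 = 169

Step 1 — compute v_13(x) by factoring powers of 13 out of the numerator and denominator: v_13(27/7436) = -2. Step 2 — apply |x|_p = p^{-v_p(x)} = 13^{2} = 169.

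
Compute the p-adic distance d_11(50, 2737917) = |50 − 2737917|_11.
d_11(50, 2737917) = 1/161051

Step 1 — x − y = 50 − 2737917 = -2737867. Step 2 — v_11(-2737867) = 5 (factor: -2737867 = −(11^5 · 17); the sign does not affect v_p). Step 3 — |x − y|_11 = 11^{-5} = 1/161051.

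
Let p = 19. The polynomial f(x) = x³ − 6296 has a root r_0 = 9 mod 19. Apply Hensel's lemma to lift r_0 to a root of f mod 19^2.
r_1 = 332 (mod 361)

Hensel: r_{i+1} = r_i − f(r_i)/f′(r_i) mod 19^{i+2}, where f′(x) = 3x². Iterate:
  r_0 = 9 (mod 19)
  r_1 = 332 (mod 361)
Final: r = 332 with f(r) ≡ 0 mod 19^2.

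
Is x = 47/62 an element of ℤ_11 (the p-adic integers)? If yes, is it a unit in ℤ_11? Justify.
x ∈ ℤ_11^× (unit); v_11(x) = 0

ℤ_11 = {x ∈ ℚ_11 : v_11(x) ≥ 0} and ℤ_11^× = {x ∈ ℤ_11 : v_11(x) = 0}. Here v_11(47/62) = v_11(num) − v_11(den) = 0; compare against these criteria.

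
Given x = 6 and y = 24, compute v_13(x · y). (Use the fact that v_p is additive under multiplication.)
v_13(144) = 0

v_p(x) = 0 (factor: 6 = 13^0 · 6); v_p(y) = 0 (factor: 24 = 13^0 · 24). Additivity: v_p(xy) = v_p(x) + v_p(y) = 0 + 0 = 0. (Direct check: xy = 144 = 13^0 · (144).)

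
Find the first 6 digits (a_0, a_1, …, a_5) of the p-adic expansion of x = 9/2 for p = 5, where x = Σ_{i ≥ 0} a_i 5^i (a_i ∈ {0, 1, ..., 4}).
(a_0, …, a_5) = (2, 3, 2, 2, 2, 2)

v_5(9/2) = 0 (numerator and denominator both coprime to 5), so x ∈ ℤ_5^×. Compute digits iteratively via a_i = x_i mod 5, x_{i+1} = (x_i − a_i)/5, with x_0 = x:
  x_0 = 9/2;  a_0 = 2;  x_1 = (x_0 − 2)/5 = 1/2
  x_1 = 1/2;  a_1 = 3;  x_2 = (x_1 − 3)/5 = -1/2
  x_2 = -1/2;  a_2 = 2;  x_3 = (x_2 − 2)/5 = -1/2
  x_3 = -1/2;  a_3 = 2;  x_4 = (x_3 − 2)/5 = -1/2
  x_4 = -1/2;  a_4 = 2;  x_5 = (x_4 − 2)/5 = -1/2
  x_5 = -1/2;  a_5 = 2;  x_6 = (x_5 − 2)/5 = -1/2
Digits: (2, 3, 2, 2, 2, 2).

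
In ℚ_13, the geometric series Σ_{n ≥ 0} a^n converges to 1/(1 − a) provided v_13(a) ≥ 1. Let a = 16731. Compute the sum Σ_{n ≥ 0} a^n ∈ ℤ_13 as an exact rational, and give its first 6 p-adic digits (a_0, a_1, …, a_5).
Σ a^n = 1/(1 − a) = -1/16730;  first 6 digits = (1, 0, 8, 7, 12, 12)

v_13(a) = 2 ≥ 1, so the series converges in ℤ_13 to 1/(1 − a) = 1/(1 − 16731) = -1/16730. Expand this rational in ℤ_13: compute digits iteratively via d_i = x_i mod 13, x_{i+1} = (x_i − d_i)/13. The first 6 digits are (1, 0, 8, 7, 12, 12).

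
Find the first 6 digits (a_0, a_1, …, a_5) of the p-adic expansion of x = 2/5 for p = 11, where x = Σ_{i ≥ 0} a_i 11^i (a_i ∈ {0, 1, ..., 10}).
(a_0, …, a_5) = (7, 6, 6, 6, 6, 6)

v_11(2/5) = 0 (numerator and denominator both coprime to 11), so x ∈ ℤ_11^×. Compute digits iteratively via a_i = x_i mod 11, x_{i+1} = (x_i − a_i)/11, with x_0 = x:
  x_0 = 2/5;  a_0 = 7;  x_1 = (x_0 − 7)/11 = -3/5
  x_1 = -3/5;  a_1 = 6;  x_2 = (x_1 − 6)/11 = -3/5
  x_2 = -3/5;  a_2 = 6;  x_3 = (x_2 − 6)/11 = -3/5
  x_3 = -3/5;  a_3 = 6;  x_4 = (x_3 − 6)/11 = -3/5
  x_4 = -3/5;  a_4 = 6;  x_5 = (x_4 − 6)/11 = -3/5
  x_5 = -3/5;  a_5 = 6;  x_6 = (x_5 − 6)/11 = -3/5
Digits: (7, 6, 6, 6, 6, 6).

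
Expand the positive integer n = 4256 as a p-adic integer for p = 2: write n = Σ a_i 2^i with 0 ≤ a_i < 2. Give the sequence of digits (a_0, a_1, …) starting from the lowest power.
(a_0, a_1, …) = (0, 0, 0, 0, 0, 1, 0, 1, 0, 0, 0, 0, 1)

Repeated division by 2 gives the digits low-to-high: 4256 = 1·2^5 + 1·2^7 + 1·2^12. Digit sequence: (0, 0, 0, 0, 0, 1, 0, 1, 0, 0, 0, 0, 1).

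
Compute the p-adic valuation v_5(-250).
v_5(-250) = 3

v_5(n) is the largest exponent k such that 5^k divides n. Factor out: -250 = -5^3 · 2. (Sign doesn't affect v_p.) So v_5(-250) = 3.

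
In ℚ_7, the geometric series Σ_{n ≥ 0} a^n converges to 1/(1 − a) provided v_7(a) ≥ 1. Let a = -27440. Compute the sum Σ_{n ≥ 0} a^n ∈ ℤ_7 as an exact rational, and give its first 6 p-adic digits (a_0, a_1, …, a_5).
Σ a^n = 1/(1 − a) = 1/27441;  first 6 digits = (1, 0, 0, 4, 2, 5)

v_7(a) = 3 ≥ 1, so the series converges in ℤ_7 to 1/(1 − a) = 1/(1 − (-27440)) = 1/27441. Expand this rational in ℤ_7: compute digits iteratively via d_i = x_i mod 7, x_{i+1} = (x_i − d_i)/7. The first 6 digits are (1, 0, 0, 4, 2, 5).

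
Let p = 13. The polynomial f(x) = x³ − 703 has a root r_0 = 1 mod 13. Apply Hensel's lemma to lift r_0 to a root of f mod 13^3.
r_2 = 404 (mod 2197)

Hensel: r_{i+1} = r_i − f(r_i)/f′(r_i) mod 13^{i+2}, where f′(x) = 3x². Iterate:
  r_0 = 1 (mod 13)
  r_1 = 66 (mod 169)
  r_2 = 404 (mod 2197)
Final: r = 404 with f(r) ≡ 0 mod 13^3.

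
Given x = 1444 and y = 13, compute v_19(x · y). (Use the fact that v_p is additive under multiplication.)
v_19(18772) = 2

v_p(x) = 2 (factor: 1444 = 19^2 · 4); v_p(y) = 0 (factor: 13 = 19^0 · 13). Additivity: v_p(xy) = v_p(x) + v_p(y) = 2 + 0 = 2. (Direct check: xy = 18772 = 19^2 · (52).)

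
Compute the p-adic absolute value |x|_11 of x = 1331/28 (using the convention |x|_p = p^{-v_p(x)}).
|1331/28|_11 = 1/1331

Step 1 — compute v_11(x) by factoring powers of 11 out of the numerator and denominator: v_11(1331/28) = 3. Step 2 — apply |x|_p = p^{-v_p(x)} = 11^{-3} = 1/1331.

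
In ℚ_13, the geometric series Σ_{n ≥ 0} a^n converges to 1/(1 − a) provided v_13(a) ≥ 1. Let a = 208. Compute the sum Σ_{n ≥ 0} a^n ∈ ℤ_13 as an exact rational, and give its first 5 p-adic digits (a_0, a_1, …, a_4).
Σ a^n = 1/(1 − a) = -1/207;  first 5 digits = (1, 3, 10, 7, 7)

v_13(a) = 1 ≥ 1, so the series converges in ℤ_13 to 1/(1 − a) = 1/(1 − 208) = -1/207. Expand this rational in ℤ_13: compute digits iteratively via d_i = x_i mod 13, x_{i+1} = (x_i − d_i)/13. The first 5 digits are (1, 3, 10, 7, 7).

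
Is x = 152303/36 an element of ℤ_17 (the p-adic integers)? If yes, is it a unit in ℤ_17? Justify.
x ∈ ℤ_17 but not a unit; v_17(x) = 3 > 0

ℤ_17 = {x ∈ ℚ_17 : v_17(x) ≥ 0} and ℤ_17^× = {x ∈ ℤ_17 : v_17(x) = 0}. Here v_17(152303/36) = v_17(num) − v_17(den) = 3; compare against these criteria.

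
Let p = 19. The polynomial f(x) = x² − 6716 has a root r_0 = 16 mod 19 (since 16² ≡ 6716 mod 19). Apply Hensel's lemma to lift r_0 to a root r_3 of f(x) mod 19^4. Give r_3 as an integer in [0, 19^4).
r_3 = 100982 (mod 130321)

Hensel's recurrence: r_{i+1} = r_i − f(r_i)·(f′(r_i))^{-1} mod 19^{i+2}, with f′(x) = 2x. Iterate:
  r_0 = 16 (mod 19)
  r_1 = 263 (mod 361)
  r_2 = 4956 (mod 6859)
  r_3 = 100982 (mod 130321)
Final: r_3 = 100982, and one checks f(r_3) ≡ 0 mod 19^4.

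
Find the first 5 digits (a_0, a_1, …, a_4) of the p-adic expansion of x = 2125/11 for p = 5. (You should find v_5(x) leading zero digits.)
(a_0, …, a_4) = (0, 0, 0, 2, 4)

v_5(2125/11) = 3, so a_0 = ... = a_2 = 0. Factor out: x = 5^3 · u with u = 17/11 a unit in ℤ_5. Expand u iteratively via a_{v+i} = u_i mod 5, u_{i+1} = (u_i − a_{v+i})/5:
  u_0 = 17/11;  a_3 = 2;  u_1 = (u_0 − 2)/5 = -1/11
  u_1 = -1/11;  a_4 = 4;  u_2 = (u_1 − 4)/5 = -9/11
Digits: (0, 0, 0, 2, 4).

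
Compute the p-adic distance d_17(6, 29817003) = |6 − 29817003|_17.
d_17(6, 29817003) = 1/1419857

Step 1 — x − y = 6 − 29817003 = -29816997. Step 2 — v_17(-29816997) = 5 (factor: -29816997 = −(17^5 · 21); the sign does not affect v_p). Step 3 — |x − y|_17 = 17^{-5} = 1/1419857.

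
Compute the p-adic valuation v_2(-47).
v_2(-47) = 0

v_2(n) is the largest exponent k such that 2^k divides n. Factor out: -47 = -2^0 · 47. (Sign doesn't affect v_p.) So v_2(-47) = 0.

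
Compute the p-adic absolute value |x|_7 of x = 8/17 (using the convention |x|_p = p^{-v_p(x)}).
|8/17|_7 = 1

Step 1 — compute v_7(x) by factoring powers of 7 out of the numerator and denominator: v_7(8/17) = 0. Step 2 — apply |x|_p = p^{-v_p(x)} = 7^{0} = 1.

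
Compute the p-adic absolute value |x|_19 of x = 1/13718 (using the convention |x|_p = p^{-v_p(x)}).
|1/13718|_19 = 6859

Step 1 — compute v_19(x) by factoring powers of 19 out of the numerator and denominator: v_19(1/13718) = -3. Step 2 — apply |x|_p = p^{-v_p(x)} = 19^{3} = 6859.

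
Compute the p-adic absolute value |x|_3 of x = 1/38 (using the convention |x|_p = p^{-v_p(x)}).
|1/38|_3 = 1

Step 1 — compute v_3(x) by factoring powers of 3 out of the numerator and denominator: v_3(1/38) = 0. Step 2 — apply |x|_p = p^{-v_p(x)} = 3^{0} = 1.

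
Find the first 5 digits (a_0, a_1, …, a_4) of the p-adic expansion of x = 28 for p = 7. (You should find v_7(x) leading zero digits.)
(a_0, …, a_4) = (0, 4, 0, 0, 0)

v_7(28) = 1, so a_0 = ... = a_0 = 0. Factor out: x = 7^1 · u with u = 4 a unit in ℤ_7. Expand u iteratively via a_{v+i} = u_i mod 7, u_{i+1} = (u_i − a_{v+i})/7:
  u_0 = 4;  a_1 = 4;  u_1 = (u_0 − 4)/7 = 0
  u_1 = 0;  a_2 = 0;  u_2 = (u_1 − 0)/7 = 0
  u_2 = 0;  a_3 = 0;  u_3 = (u_2 − 0)/7 = 0
  u_3 = 0;  a_4 = 0;  u_4 = (u_3 − 0)/7 = 0
Digits: (0, 4, 0, 0, 0).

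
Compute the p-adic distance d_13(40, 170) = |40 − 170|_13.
d_13(40, 170) = 1/13

Step 1 — x − y = 40 − 170 = -130. Step 2 — v_13(-130) = 1 (factor: -130 = −(13^1 · 10); the sign does not affect v_p). Step 3 — |x − y|_13 = 13^{-1} = 1/13.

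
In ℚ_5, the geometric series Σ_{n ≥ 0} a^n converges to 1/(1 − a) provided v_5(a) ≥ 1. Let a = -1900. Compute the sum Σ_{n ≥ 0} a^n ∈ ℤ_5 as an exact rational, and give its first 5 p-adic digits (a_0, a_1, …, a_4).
Σ a^n = 1/(1 − a) = 1/1901;  first 5 digits = (1, 0, 4, 4, 2)

v_5(a) = 2 ≥ 1, so the series converges in ℤ_5 to 1/(1 − a) = 1/(1 − (-1900)) = 1/1901. Expand this rational in ℤ_5: compute digits iteratively via d_i = x_i mod 5, x_{i+1} = (x_i − d_i)/5. The first 5 digits are (1, 0, 4, 4, 2).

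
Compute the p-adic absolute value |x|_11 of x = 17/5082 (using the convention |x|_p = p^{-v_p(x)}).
|17/5082|_11 = 121

Step 1 — compute v_11(x) by factoring powers of 11 out of the numerator and denominator: v_11(17/5082) = -2. Step 2 — apply |x|_p = p^{-v_p(x)} = 11^{2} = 121.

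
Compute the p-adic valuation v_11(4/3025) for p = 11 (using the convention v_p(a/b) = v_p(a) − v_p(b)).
v_11(4/3025) = -2

Factor powers of 11 from the numerator and denominator of the reduced fraction: 4 = 11^0 · 4 and 3025 = 11^2 · 25. Apply v_p(a/b) = v_p(a) − v_p(b): v_11(4/3025) = 0 − 2 = -2.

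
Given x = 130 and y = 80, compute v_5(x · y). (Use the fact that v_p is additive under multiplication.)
v_5(10400) = 2

v_p(x) = 1 (factor: 130 = 5^1 · 26); v_p(y) = 1 (factor: 80 = 5^1 · 16). Additivity: v_p(xy) = v_p(x) + v_p(y) = 1 + 1 = 2. (Direct check: xy = 10400 = 5^2 · (416).)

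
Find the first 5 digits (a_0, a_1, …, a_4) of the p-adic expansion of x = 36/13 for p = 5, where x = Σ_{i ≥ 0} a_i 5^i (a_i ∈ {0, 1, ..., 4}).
(a_0, …, a_4) = (2, 4, 0, 1, 4)

v_5(36/13) = 0 (numerator and denominator both coprime to 5), so x ∈ ℤ_5^×. Compute digits iteratively via a_i = x_i mod 5, x_{i+1} = (x_i − a_i)/5, with x_0 = x:
  x_0 = 36/13;  a_0 = 2;  x_1 = (x_0 − 2)/5 = 2/13
  x_1 = 2/13;  a_1 = 4;  x_2 = (x_1 − 4)/5 = -10/13
  x_2 = -10/13;  a_2 = 0;  x_3 = (x_2 − 0)/5 = -2/13
  x_3 = -2/13;  a_3 = 1;  x_4 = (x_3 − 1)/5 = -3/13
  x_4 = -3/13;  a_4 = 4;  x_5 = (x_4 − 4)/5 = -11/13
Digits: (2, 4, 0, 1, 4).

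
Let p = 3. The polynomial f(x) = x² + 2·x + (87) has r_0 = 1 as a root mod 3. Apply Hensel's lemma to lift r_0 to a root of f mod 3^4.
r_3 = 19 (mod 81)

Hensel: r_{i+1} = r_i − f(r_i)·(f′(r_i))^{-1} mod 3^{i+2}, f′(x) = 2x + 2. Iterate:
  r_0 = 1 (mod 3)
  r_1 = 1 (mod 9)
  r_2 = 19 (mod 27)
  r_3 = 19 (mod 81)
Final: r = 19 satisfies f(r) ≡ 0 mod 3^4.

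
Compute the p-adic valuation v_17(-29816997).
v_17(-29816997) = 5

v_17(n) is the largest exponent k such that 17^k divides n. Factor out: -29816997 = -17^5 · 21. (Sign doesn't affect v_p.) So v_17(-29816997) = 5.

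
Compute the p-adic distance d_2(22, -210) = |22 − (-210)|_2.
d_2(22, -210) = 1/8

Step 1 — x − y = 22 − (-210) = 232. Step 2 — v_2(232) = 3 (factor: 232 = (2^3 · 29); the sign does not affect v_p). Step 3 — |x − y|_2 = 2^{-3} = 1/8.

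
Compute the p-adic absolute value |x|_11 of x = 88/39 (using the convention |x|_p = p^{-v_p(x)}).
|88/39|_11 = 1/11

Step 1 — compute v_11(x) by factoring powers of 11 out of the numerator and denominator: v_11(88/39) = 1. Step 2 — apply |x|_p = p^{-v_p(x)} = 11^{-1} = 1/11.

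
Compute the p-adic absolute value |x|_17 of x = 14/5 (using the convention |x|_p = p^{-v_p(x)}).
|14/5|_17 = 1

Step 1 — compute v_17(x) by factoring powers of 17 out of the numerator and denominator: v_17(14/5) = 0. Step 2 — apply |x|_p = p^{-v_p(x)} = 17^{0} = 1.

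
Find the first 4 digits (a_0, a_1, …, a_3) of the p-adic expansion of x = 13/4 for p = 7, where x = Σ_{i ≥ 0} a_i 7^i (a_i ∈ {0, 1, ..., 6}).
(a_0, …, a_3) = (5, 5, 1, 5)

v_7(13/4) = 0 (numerator and denominator both coprime to 7), so x ∈ ℤ_7^×. Compute digits iteratively via a_i = x_i mod 7, x_{i+1} = (x_i − a_i)/7, with x_0 = x:
  x_0 = 13/4;  a_0 = 5;  x_1 = (x_0 − 5)/7 = -1/4
  x_1 = -1/4;  a_1 = 5;  x_2 = (x_1 − 5)/7 = -3/4
  x_2 = -3/4;  a_2 = 1;  x_3 = (x_2 − 1)/7 = -1/4
  x_3 = -1/4;  a_3 = 5;  x_4 = (x_3 − 5)/7 = -3/4
Digits: (5, 5, 1, 5).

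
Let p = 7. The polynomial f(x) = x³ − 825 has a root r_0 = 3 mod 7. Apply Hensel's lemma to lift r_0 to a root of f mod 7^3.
r_2 = 234 (mod 343)

Hensel: r_{i+1} = r_i − f(r_i)/f′(r_i) mod 7^{i+2}, where f′(x) = 3x². Iterate:
  r_0 = 3 (mod 7)
  r_1 = 38 (mod 49)
  r_2 = 234 (mod 343)
Final: r = 234 with f(r) ≡ 0 mod 7^3.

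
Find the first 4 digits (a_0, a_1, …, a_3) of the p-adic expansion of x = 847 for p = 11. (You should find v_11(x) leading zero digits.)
(a_0, …, a_3) = (0, 0, 7, 0)

v_11(847) = 2, so a_0 = ... = a_1 = 0. Factor out: x = 11^2 · u with u = 7 a unit in ℤ_11. Expand u iteratively via a_{v+i} = u_i mod 11, u_{i+1} = (u_i − a_{v+i})/11:
  u_0 = 7;  a_2 = 7;  u_1 = (u_0 − 7)/11 = 0
  u_1 = 0;  a_3 = 0;  u_2 = (u_1 − 0)/11 = 0
Digits: (0, 0, 7, 0).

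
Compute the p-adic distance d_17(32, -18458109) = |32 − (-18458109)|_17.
d_17(32, -18458109) = 1/1419857

Step 1 — x − y = 32 − (-18458109) = 18458141. Step 2 — v_17(18458141) = 5 (factor: 18458141 = (17^5 · 13); the sign does not affect v_p). Step 3 — |x − y|_17 = 17^{-5} = 1/1419857.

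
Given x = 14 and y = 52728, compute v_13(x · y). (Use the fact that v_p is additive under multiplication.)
v_13(738192) = 3

v_p(x) = 0 (factor: 14 = 13^0 · 14); v_p(y) = 3 (factor: 52728 = 13^3 · 24). Additivity: v_p(xy) = v_p(x) + v_p(y) = 0 + 3 = 3. (Direct check: xy = 738192 = 13^3 · (336).)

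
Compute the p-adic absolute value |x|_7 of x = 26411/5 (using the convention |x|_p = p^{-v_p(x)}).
|26411/5|_7 = 1/2401

Step 1 — compute v_7(x) by factoring powers of 7 out of the numerator and denominator: v_7(26411/5) = 4. Step 2 — apply |x|_p = p^{-v_p(x)} = 7^{-4} = 1/2401.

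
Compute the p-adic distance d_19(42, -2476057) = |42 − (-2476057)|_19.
d_19(42, -2476057) = 1/2476099

Step 1 — x − y = 42 − (-2476057) = 2476099. Step 2 — v_19(2476099) = 5 (factor: 2476099 = (19^5 · 1); the sign does not affect v_p). Step 3 — |x − y|_19 = 19^{-5} = 1/2476099.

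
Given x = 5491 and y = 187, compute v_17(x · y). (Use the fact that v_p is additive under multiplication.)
v_17(1026817) = 3

v_p(x) = 2 (factor: 5491 = 17^2 · 19); v_p(y) = 1 (factor: 187 = 17^1 · 11). Additivity: v_p(xy) = v_p(x) + v_p(y) = 2 + 1 = 3. (Direct check: xy = 1026817 = 17^3 · (209).)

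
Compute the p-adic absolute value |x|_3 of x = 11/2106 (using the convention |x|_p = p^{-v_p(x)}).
|11/2106|_3 = 81

Step 1 — compute v_3(x) by factoring powers of 3 out of the numerator and denominator: v_3(11/2106) = -4. Step 2 — apply |x|_p = p^{-v_p(x)} = 3^{4} = 81.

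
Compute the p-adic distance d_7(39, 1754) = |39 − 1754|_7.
d_7(39, 1754) = 1/343

Step 1 — x − y = 39 − 1754 = -1715. Step 2 — v_7(-1715) = 3 (factor: -1715 = −(7^3 · 5); the sign does not affect v_p). Step 3 — |x − y|_7 = 7^{-3} = 1/343.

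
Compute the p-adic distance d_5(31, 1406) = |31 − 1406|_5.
d_5(31, 1406) = 1/125

Step 1 — x − y = 31 − 1406 = -1375. Step 2 — v_5(-1375) = 3 (factor: -1375 = −(5^3 · 11); the sign does not affect v_p). Step 3 — |x − y|_5 = 5^{-3} = 1/125.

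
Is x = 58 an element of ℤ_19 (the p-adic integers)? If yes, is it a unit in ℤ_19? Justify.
x ∈ ℤ_19^× (unit); v_19(x) = 0

ℤ_19 = {x ∈ ℚ_19 : v_19(x) ≥ 0} and ℤ_19^× = {x ∈ ℤ_19 : v_19(x) = 0}. Here v_19(58) = v_19(num) − v_19(den) = 0; compare against these criteria.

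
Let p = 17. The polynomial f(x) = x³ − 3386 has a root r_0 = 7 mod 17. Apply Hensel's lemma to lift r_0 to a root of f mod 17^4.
r_3 = 51279 (mod 83521)

Hensel: r_{i+1} = r_i − f(r_i)/f′(r_i) mod 17^{i+2}, where f′(x) = 3x². Iterate:
  r_0 = 7 (mod 17)
  r_1 = 126 (mod 289)
  r_2 = 2149 (mod 4913)
  r_3 = 51279 (mod 83521)
Final: r = 51279 with f(r) ≡ 0 mod 17^4.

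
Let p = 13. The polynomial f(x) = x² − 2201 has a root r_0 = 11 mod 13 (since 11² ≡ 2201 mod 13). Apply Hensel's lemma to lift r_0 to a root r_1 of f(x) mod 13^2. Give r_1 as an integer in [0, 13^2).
r_1 = 167 (mod 169)

Hensel's recurrence: r_{i+1} = r_i − f(r_i)·(f′(r_i))^{-1} mod 13^{i+2}, with f′(x) = 2x. Iterate:
  r_0 = 11 (mod 13)
  r_1 = 167 (mod 169)
Final: r_1 = 167, and one checks f(r_1) ≡ 0 mod 13^2.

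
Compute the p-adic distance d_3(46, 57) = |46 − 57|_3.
d_3(46, 57) = 1

Step 1 — x − y = 46 − 57 = -11. Step 2 — v_3(-11) = 0 (factor: -11 = −(3^0 · 11); the sign does not affect v_p). Step 3 — |x − y|_3 = 3^{0} = 1.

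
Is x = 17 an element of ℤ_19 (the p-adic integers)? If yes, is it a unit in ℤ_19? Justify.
x ∈ ℤ_19^× (unit); v_19(x) = 0

ℤ_19 = {x ∈ ℚ_19 : v_19(x) ≥ 0} and ℤ_19^× = {x ∈ ℤ_19 : v_19(x) = 0}. Here v_19(17) = v_19(num) − v_19(den) = 0; compare against these criteria.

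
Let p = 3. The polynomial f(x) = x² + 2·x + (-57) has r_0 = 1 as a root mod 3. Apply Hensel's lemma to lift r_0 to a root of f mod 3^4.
r_3 = 55 (mod 81)

Hensel: r_{i+1} = r_i − f(r_i)·(f′(r_i))^{-1} mod 3^{i+2}, f′(x) = 2x + 2. Iterate:
  r_0 = 1 (mod 3)
  r_1 = 1 (mod 9)
  r_2 = 1 (mod 27)
  r_3 = 55 (mod 81)
Final: r = 55 satisfies f(r) ≡ 0 mod 3^4.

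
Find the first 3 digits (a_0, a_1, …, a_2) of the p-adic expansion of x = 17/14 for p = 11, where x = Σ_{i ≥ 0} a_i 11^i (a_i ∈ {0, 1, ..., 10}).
(a_0, …, a_2) = (2, 7, 8)

v_11(17/14) = 0 (numerator and denominator both coprime to 11), so x ∈ ℤ_11^×. Compute digits iteratively via a_i = x_i mod 11, x_{i+1} = (x_i − a_i)/11, with x_0 = x:
  x_0 = 17/14;  a_0 = 2;  x_1 = (x_0 − 2)/11 = -1/14
  x_1 = -1/14;  a_1 = 7;  x_2 = (x_1 − 7)/11 = -9/14
  x_2 = -9/14;  a_2 = 8;  x_3 = (x_2 − 8)/11 = -11/14
Digits: (2, 7, 8).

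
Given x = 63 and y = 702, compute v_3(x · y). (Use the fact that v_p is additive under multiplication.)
v_3(44226) = 5

v_p(x) = 2 (factor: 63 = 3^2 · 7); v_p(y) = 3 (factor: 702 = 3^3 · 26). Additivity: v_p(xy) = v_p(x) + v_p(y) = 2 + 3 = 5. (Direct check: xy = 44226 = 3^5 · (182).)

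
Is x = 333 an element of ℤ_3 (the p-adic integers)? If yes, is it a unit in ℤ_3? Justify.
x ∈ ℤ_3 but not a unit; v_3(x) = 2 > 0

ℤ_3 = {x ∈ ℚ_3 : v_3(x) ≥ 0} and ℤ_3^× = {x ∈ ℤ_3 : v_3(x) = 0}. Here v_3(333) = v_3(num) − v_3(den) = 2; compare against these criteria.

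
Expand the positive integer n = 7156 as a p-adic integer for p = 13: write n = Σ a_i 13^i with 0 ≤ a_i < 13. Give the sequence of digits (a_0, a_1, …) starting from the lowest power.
(a_0, a_1, …) = (6, 4, 3, 3)

Repeated division by 13 gives the digits low-to-high: 7156 = 6 + 4·13^1 + 3·13^2 + 3·13^3. Digit sequence: (6, 4, 3, 3).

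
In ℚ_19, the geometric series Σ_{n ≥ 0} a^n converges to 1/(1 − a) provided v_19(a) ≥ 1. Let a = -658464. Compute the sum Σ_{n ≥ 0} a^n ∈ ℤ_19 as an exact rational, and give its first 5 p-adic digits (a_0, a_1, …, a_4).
Σ a^n = 1/(1 − a) = 1/658465;  first 5 digits = (1, 0, 0, 18, 13)

v_19(a) = 3 ≥ 1, so the series converges in ℤ_19 to 1/(1 − a) = 1/(1 − (-658464)) = 1/658465. Expand this rational in ℤ_19: compute digits iteratively via d_i = x_i mod 19, x_{i+1} = (x_i − d_i)/19. The first 5 digits are (1, 0, 0, 18, 13).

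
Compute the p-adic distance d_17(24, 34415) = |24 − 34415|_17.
d_17(24, 34415) = 1/4913

Step 1 — x − y = 24 − 34415 = -34391. Step 2 — v_17(-34391) = 3 (factor: -34391 = −(17^3 · 7); the sign does not affect v_p). Step 3 — |x − y|_17 = 17^{-3} = 1/4913.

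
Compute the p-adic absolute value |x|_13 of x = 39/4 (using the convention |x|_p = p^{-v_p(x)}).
|39/4|_13 = 1/13

Step 1 — compute v_13(x) by factoring powers of 13 out of the numerator and denominator: v_13(39/4) = 1. Step 2 — apply |x|_p = p^{-v_p(x)} = 13^{-1} = 1/13.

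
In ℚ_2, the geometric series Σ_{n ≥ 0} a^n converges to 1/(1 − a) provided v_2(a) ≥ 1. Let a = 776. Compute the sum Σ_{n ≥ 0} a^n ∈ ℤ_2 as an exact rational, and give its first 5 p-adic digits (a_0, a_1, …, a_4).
Σ a^n = 1/(1 − a) = -1/775;  first 5 digits = (1, 0, 0, 1, 0)

v_2(a) = 3 ≥ 1, so the series converges in ℤ_2 to 1/(1 − a) = 1/(1 − 776) = -1/775. Expand this rational in ℤ_2: compute digits iteratively via d_i = x_i mod 2, x_{i+1} = (x_i − d_i)/2. The first 5 digits are (1, 0, 0, 1, 0).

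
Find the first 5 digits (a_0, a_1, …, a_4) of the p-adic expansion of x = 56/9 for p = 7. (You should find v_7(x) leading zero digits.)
(a_0, …, a_4) = (0, 4, 5, 0, 3)

v_7(56/9) = 1, so a_0 = ... = a_0 = 0. Factor out: x = 7^1 · u with u = 8/9 a unit in ℤ_7. Expand u iteratively via a_{v+i} = u_i mod 7, u_{i+1} = (u_i − a_{v+i})/7:
  u_0 = 8/9;  a_1 = 4;  u_1 = (u_0 − 4)/7 = -4/9
  u_1 = -4/9;  a_2 = 5;  u_2 = (u_1 − 5)/7 = -7/9
  u_2 = -7/9;  a_3 = 0;  u_3 = (u_2 − 0)/7 = -1/9
  u_3 = -1/9;  a_4 = 3;  u_4 = (u_3 − 3)/7 = -4/9
Digits: (0, 4, 5, 0, 3).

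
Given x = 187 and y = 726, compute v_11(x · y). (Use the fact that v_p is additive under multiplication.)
v_11(135762) = 3

v_p(x) = 1 (factor: 187 = 11^1 · 17); v_p(y) = 2 (factor: 726 = 11^2 · 6). Additivity: v_p(xy) = v_p(x) + v_p(y) = 1 + 2 = 3. (Direct check: xy = 135762 = 11^3 · (102).)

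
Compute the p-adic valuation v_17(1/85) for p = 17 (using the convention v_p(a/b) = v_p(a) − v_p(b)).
v_17(1/85) = -1

Factor powers of 17 from the numerator and denominator of the reduced fraction: 1 = 17^0 · 1 and 85 = 17^1 · 5. Apply v_p(a/b) = v_p(a) − v_p(b): v_17(1/85) = 0 − 1 = -1.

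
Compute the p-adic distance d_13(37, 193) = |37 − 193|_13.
d_13(37, 193) = 1/13

Step 1 — x − y = 37 − 193 = -156. Step 2 — v_13(-156) = 1 (factor: -156 = −(13^1 · 12); the sign does not affect v_p). Step 3 — |x − y|_13 = 13^{-1} = 1/13.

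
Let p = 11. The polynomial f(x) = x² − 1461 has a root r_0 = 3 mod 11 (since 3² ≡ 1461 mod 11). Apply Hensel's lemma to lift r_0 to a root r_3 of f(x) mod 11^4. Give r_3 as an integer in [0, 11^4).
r_3 = 245 (mod 14641)

Hensel's recurrence: r_{i+1} = r_i − f(r_i)·(f′(r_i))^{-1} mod 11^{i+2}, with f′(x) = 2x. Iterate:
  r_0 = 3 (mod 11)
  r_1 = 3 (mod 121)
  r_2 = 245 (mod 1331)
  r_3 = 245 (mod 14641)
Final: r_3 = 245, and one checks f(r_3) ≡ 0 mod 11^4.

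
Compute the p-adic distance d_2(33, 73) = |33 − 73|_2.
d_2(33, 73) = 1/8

Step 1 — x − y = 33 − 73 = -40. Step 2 — v_2(-40) = 3 (factor: -40 = −(2^3 · 5); the sign does not affect v_p). Step 3 — |x − y|_2 = 2^{-3} = 1/8.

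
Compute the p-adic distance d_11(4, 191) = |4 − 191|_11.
d_11(4, 191) = 1/11

Step 1 — x − y = 4 − 191 = -187. Step 2 — v_11(-187) = 1 (factor: -187 = −(11^1 · 17); the sign does not affect v_p). Step 3 — |x − y|_11 = 11^{-1} = 1/11.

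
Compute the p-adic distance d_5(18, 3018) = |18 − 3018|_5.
d_5(18, 3018) = 1/125

Step 1 — x − y = 18 − 3018 = -3000. Step 2 — v_5(-3000) = 3 (factor: -3000 = −(5^3 · 24); the sign does not affect v_p). Step 3 — |x − y|_5 = 5^{-3} = 1/125.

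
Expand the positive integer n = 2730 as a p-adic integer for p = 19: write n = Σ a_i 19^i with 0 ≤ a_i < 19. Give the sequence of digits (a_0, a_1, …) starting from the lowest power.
(a_0, a_1, …) = (13, 10, 7)

Repeated division by 19 gives the digits low-to-high: 2730 = 13 + 10·19^1 + 7·19^2. Digit sequence: (13, 10, 7).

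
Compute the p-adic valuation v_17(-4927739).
v_17(-4927739) = 4

v_17(n) is the largest exponent k such that 17^k divides n. Factor out: -4927739 = -17^4 · 59. (Sign doesn't affect v_p.) So v_17(-4927739) = 4.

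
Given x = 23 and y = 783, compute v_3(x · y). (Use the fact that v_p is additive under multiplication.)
v_3(18009) = 3

v_p(x) = 0 (factor: 23 = 3^0 · 23); v_p(y) = 3 (factor: 783 = 3^3 · 29). Additivity: v_p(xy) = v_p(x) + v_p(y) = 0 + 3 = 3. (Direct check: xy = 18009 = 3^3 · (667).)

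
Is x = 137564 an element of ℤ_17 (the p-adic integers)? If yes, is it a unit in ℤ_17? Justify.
x ∈ ℤ_17 but not a unit; v_17(x) = 3 > 0

ℤ_17 = {x ∈ ℚ_17 : v_17(x) ≥ 0} and ℤ_17^× = {x ∈ ℤ_17 : v_17(x) = 0}. Here v_17(137564) = v_17(num) − v_17(den) = 3; compare against these criteria.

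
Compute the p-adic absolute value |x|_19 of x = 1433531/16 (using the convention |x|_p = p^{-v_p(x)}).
|1433531/16|_19 = 1/130321

Step 1 — compute v_19(x) by factoring powers of 19 out of the numerator and denominator: v_19(1433531/16) = 4. Step 2 — apply |x|_p = p^{-v_p(x)} = 19^{-4} = 1/130321.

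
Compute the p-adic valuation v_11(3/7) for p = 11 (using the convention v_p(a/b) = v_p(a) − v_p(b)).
v_11(3/7) = 0

Factor powers of 11 from the numerator and denominator of the reduced fraction: 3 = 11^0 · 3 and 7 = 11^0 · 7. Apply v_p(a/b) = v_p(a) − v_p(b): v_11(3/7) = 0 − 0 = 0.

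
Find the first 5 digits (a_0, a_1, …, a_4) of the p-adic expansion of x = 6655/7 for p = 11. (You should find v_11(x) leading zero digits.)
(a_0, …, a_4) = (0, 0, 0, 7, 1)

v_11(6655/7) = 3, so a_0 = ... = a_2 = 0. Factor out: x = 11^3 · u with u = 5/7 a unit in ℤ_11. Expand u iteratively via a_{v+i} = u_i mod 11, u_{i+1} = (u_i − a_{v+i})/11:
  u_0 = 5/7;  a_3 = 7;  u_1 = (u_0 − 7)/11 = -4/7
  u_1 = -4/7;  a_4 = 1;  u_2 = (u_1 − 1)/11 = -1/7
Digits: (0, 0, 0, 7, 1).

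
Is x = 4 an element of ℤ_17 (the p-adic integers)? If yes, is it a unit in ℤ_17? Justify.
x ∈ ℤ_17^× (unit); v_17(x) = 0

ℤ_17 = {x ∈ ℚ_17 : v_17(x) ≥ 0} and ℤ_17^× = {x ∈ ℤ_17 : v_17(x) = 0}. Here v_17(4) = v_17(num) − v_17(den) = 0; compare against these criteria.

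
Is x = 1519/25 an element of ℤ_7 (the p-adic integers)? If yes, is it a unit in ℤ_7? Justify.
x ∈ ℤ_7 but not a unit; v_7(x) = 2 > 0

ℤ_7 = {x ∈ ℚ_7 : v_7(x) ≥ 0} and ℤ_7^× = {x ∈ ℤ_7 : v_7(x) = 0}. Here v_7(1519/25) = v_7(num) − v_7(den) = 2; compare against these criteria.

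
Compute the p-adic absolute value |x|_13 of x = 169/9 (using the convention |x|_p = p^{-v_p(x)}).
|169/9|_13 = 1/169

Step 1 — compute v_13(x) by factoring powers of 13 out of the numerator and denominator: v_13(169/9) = 2. Step 2 — apply |x|_p = p^{-v_p(x)} = 13^{-2} = 1/169.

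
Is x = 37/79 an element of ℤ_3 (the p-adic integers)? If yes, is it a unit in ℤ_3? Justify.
x ∈ ℤ_3^× (unit); v_3(x) = 0

ℤ_3 = {x ∈ ℚ_3 : v_3(x) ≥ 0} and ℤ_3^× = {x ∈ ℤ_3 : v_3(x) = 0}. Here v_3(37/79) = v_3(num) − v_3(den) = 0; compare against these criteria.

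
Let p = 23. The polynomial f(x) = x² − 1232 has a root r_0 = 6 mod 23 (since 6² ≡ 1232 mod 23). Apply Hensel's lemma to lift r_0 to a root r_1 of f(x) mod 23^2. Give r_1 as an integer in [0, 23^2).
r_1 = 282 (mod 529)

Hensel's recurrence: r_{i+1} = r_i − f(r_i)·(f′(r_i))^{-1} mod 23^{i+2}, with f′(x) = 2x. Iterate:
  r_0 = 6 (mod 23)
  r_1 = 282 (mod 529)
Final: r_1 = 282, and one checks f(r_1) ≡ 0 mod 23^2.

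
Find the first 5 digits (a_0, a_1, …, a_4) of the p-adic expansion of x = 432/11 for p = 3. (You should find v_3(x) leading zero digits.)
(a_0, …, a_4) = (0, 0, 0, 2, 2)

v_3(432/11) = 3, so a_0 = ... = a_2 = 0. Factor out: x = 3^3 · u with u = 16/11 a unit in ℤ_3. Expand u iteratively via a_{v+i} = u_i mod 3, u_{i+1} = (u_i − a_{v+i})/3:
  u_0 = 16/11;  a_3 = 2;  u_1 = (u_0 − 2)/3 = -2/11
  u_1 = -2/11;  a_4 = 2;  u_2 = (u_1 − 2)/3 = -8/11
Digits: (0, 0, 0, 2, 2).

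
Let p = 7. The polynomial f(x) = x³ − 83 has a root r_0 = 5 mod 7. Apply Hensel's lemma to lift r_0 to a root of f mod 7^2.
r_1 = 26 (mod 49)

Hensel: r_{i+1} = r_i − f(r_i)/f′(r_i) mod 7^{i+2}, where f′(x) = 3x². Iterate:
  r_0 = 5 (mod 7)
  r_1 = 26 (mod 49)
Final: r = 26 with f(r) ≡ 0 mod 7^2.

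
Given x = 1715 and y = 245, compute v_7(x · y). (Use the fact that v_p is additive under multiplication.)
v_7(420175) = 5

v_p(x) = 3 (factor: 1715 = 7^3 · 5); v_p(y) = 2 (factor: 245 = 7^2 · 5). Additivity: v_p(xy) = v_p(x) + v_p(y) = 3 + 2 = 5. (Direct check: xy = 420175 = 7^5 · (25).)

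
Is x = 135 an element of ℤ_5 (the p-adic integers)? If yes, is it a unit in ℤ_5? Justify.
x ∈ ℤ_5 but not a unit; v_5(x) = 1 > 0

ℤ_5 = {x ∈ ℚ_5 : v_5(x) ≥ 0} and ℤ_5^× = {x ∈ ℤ_5 : v_5(x) = 0}. Here v_5(135) = v_5(num) − v_5(den) = 1; compare against these criteria.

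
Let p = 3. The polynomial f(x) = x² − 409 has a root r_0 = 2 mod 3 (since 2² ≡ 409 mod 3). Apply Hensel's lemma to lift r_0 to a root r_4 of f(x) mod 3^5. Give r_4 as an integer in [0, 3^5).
r_4 = 164 (mod 243)

Hensel's recurrence: r_{i+1} = r_i − f(r_i)·(f′(r_i))^{-1} mod 3^{i+2}, with f′(x) = 2x. Iterate:
  r_0 = 2 (mod 3)
  r_1 = 2 (mod 9)
  r_2 = 2 (mod 27)
  r_3 = 2 (mod 81)
  r_4 = 164 (mod 243)
Final: r_4 = 164, and one checks f(r_4) ≡ 0 mod 3^5.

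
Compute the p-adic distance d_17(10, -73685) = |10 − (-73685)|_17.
d_17(10, -73685) = 1/4913

Step 1 — x − y = 10 − (-73685) = 73695. Step 2 — v_17(73695) = 3 (factor: 73695 = (17^3 · 15); the sign does not affect v_p). Step 3 — |x − y|_17 = 17^{-3} = 1/4913.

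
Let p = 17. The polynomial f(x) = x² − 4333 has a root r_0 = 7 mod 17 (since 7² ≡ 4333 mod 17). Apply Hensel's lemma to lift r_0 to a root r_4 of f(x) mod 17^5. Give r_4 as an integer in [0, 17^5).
r_4 = 979734 (mod 1419857)

Hensel's recurrence: r_{i+1} = r_i − f(r_i)·(f′(r_i))^{-1} mod 17^{i+2}, with f′(x) = 2x. Iterate:
  r_0 = 7 (mod 17)
  r_1 = 24 (mod 289)
  r_2 = 2047 (mod 4913)
  r_3 = 61003 (mod 83521)
  r_4 = 979734 (mod 1419857)
Final: r_4 = 979734, and one checks f(r_4) ≡ 0 mod 17^5.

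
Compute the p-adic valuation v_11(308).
v_11(308) = 1

v_11(n) is the largest exponent k such that 11^k divides n. Factor out: 308 = 11^1 · 28. (Sign doesn't affect v_p.) So v_11(308) = 1.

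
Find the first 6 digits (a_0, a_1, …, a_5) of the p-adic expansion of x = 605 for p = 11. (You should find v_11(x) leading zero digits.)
(a_0, …, a_5) = (0, 0, 5, 0, 0, 0)

v_11(605) = 2, so a_0 = ... = a_1 = 0. Factor out: x = 11^2 · u with u = 5 a unit in ℤ_11. Expand u iteratively via a_{v+i} = u_i mod 11, u_{i+1} = (u_i − a_{v+i})/11:
  u_0 = 5;  a_2 = 5;  u_1 = (u_0 − 5)/11 = 0
  u_1 = 0;  a_3 = 0;  u_2 = (u_1 − 0)/11 = 0
  u_2 = 0;  a_4 = 0;  u_3 = (u_2 − 0)/11 = 0
  u_3 = 0;  a_5 = 0;  u_4 = (u_3 − 0)/11 = 0
Digits: (0, 0, 5, 0, 0, 0).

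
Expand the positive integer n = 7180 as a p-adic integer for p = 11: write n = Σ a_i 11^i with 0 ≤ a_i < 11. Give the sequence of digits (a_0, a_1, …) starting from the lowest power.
(a_0, a_1, …) = (8, 3, 4, 5)

Repeated division by 11 gives the digits low-to-high: 7180 = 8 + 3·11^1 + 4·11^2 + 5·11^3. Digit sequence: (8, 3, 4, 5).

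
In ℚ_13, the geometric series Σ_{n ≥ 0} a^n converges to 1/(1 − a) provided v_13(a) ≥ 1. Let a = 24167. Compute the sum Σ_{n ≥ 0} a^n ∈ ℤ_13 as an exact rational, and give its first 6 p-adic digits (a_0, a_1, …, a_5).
Σ a^n = 1/(1 − a) = -1/24166;  first 6 digits = (1, 0, 0, 11, 0, 0)

v_13(a) = 3 ≥ 1, so the series converges in ℤ_13 to 1/(1 − a) = 1/(1 − 24167) = -1/24166. Expand this rational in ℤ_13: compute digits iteratively via d_i = x_i mod 13, x_{i+1} = (x_i − d_i)/13. The first 6 digits are (1, 0, 0, 11, 0, 0).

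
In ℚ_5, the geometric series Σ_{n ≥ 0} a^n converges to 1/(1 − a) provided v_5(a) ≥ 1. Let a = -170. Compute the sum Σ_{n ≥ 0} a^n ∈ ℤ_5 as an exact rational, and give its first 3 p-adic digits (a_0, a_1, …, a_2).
Σ a^n = 1/(1 − a) = 1/171;  first 3 digits = (1, 1, 4)

v_5(a) = 1 ≥ 1, so the series converges in ℤ_5 to 1/(1 − a) = 1/(1 − (-170)) = 1/171. Expand this rational in ℤ_5: compute digits iteratively via d_i = x_i mod 5, x_{i+1} = (x_i − d_i)/5. The first 3 digits are (1, 1, 4).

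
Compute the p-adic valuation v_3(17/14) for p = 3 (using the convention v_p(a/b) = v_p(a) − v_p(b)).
v_3(17/14) = 0

Factor powers of 3 from the numerator and denominator of the reduced fraction: 17 = 3^0 · 17 and 14 = 3^0 · 14. Apply v_p(a/b) = v_p(a) − v_p(b): v_3(17/14) = 0 − 0 = 0.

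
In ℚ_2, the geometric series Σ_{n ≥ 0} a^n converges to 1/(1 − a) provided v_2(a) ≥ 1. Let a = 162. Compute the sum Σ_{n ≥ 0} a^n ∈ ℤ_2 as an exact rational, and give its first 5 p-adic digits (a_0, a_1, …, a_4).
Σ a^n = 1/(1 − a) = -1/161;  first 5 digits = (1, 1, 1, 1, 1)

v_2(a) = 1 ≥ 1, so the series converges in ℤ_2 to 1/(1 − a) = 1/(1 − 162) = -1/161. Expand this rational in ℤ_2: compute digits iteratively via d_i = x_i mod 2, x_{i+1} = (x_i − d_i)/2. The first 5 digits are (1, 1, 1, 1, 1).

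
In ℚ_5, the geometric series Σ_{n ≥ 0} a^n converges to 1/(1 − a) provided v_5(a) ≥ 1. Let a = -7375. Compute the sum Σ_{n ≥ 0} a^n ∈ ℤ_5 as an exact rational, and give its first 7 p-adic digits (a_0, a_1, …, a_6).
Σ a^n = 1/(1 − a) = 1/7376;  first 7 digits = (1, 0, 0, 1, 3, 2, 0)

v_5(a) = 3 ≥ 1, so the series converges in ℤ_5 to 1/(1 − a) = 1/(1 − (-7375)) = 1/7376. Expand this rational in ℤ_5: compute digits iteratively via d_i = x_i mod 5, x_{i+1} = (x_i − d_i)/5. The first 7 digits are (1, 0, 0, 1, 3, 2, 0).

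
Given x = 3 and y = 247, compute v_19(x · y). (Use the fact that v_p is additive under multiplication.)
v_19(741) = 1

v_p(x) = 0 (factor: 3 = 19^0 · 3); v_p(y) = 1 (factor: 247 = 19^1 · 13). Additivity: v_p(xy) = v_p(x) + v_p(y) = 0 + 1 = 1. (Direct check: xy = 741 = 19^1 · (39).)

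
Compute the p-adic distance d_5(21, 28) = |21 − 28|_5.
d_5(21, 28) = 1

Step 1 — x − y = 21 − 28 = -7. Step 2 — v_5(-7) = 0 (factor: -7 = −(5^0 · 7); the sign does not affect v_p). Step 3 — |x − y|_5 = 5^{0} = 1.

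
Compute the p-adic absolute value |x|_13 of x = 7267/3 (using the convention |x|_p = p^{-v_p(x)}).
|7267/3|_13 = 1/169

Step 1 — compute v_13(x) by factoring powers of 13 out of the numerator and denominator: v_13(7267/3) = 2. Step 2 — apply |x|_p = p^{-v_p(x)} = 13^{-2} = 1/169.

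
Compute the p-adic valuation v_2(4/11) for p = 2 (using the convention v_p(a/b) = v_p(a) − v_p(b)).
v_2(4/11) = 2

Factor powers of 2 from the numerator and denominator of the reduced fraction: 4 = 2^2 · 1 and 11 = 2^0 · 11. Apply v_p(a/b) = v_p(a) − v_p(b): v_2(4/11) = 2 − 0 = 2.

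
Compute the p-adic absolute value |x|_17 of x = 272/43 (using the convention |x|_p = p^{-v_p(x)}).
|272/43|_17 = 1/17

Step 1 — compute v_17(x) by factoring powers of 17 out of the numerator and denominator: v_17(272/43) = 1. Step 2 — apply |x|_p = p^{-v_p(x)} = 17^{-1} = 1/17.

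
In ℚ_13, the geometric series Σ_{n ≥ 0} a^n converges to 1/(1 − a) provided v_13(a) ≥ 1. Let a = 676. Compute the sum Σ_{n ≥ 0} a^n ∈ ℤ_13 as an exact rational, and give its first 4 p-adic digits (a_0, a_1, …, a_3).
Σ a^n = 1/(1 − a) = -1/675;  first 4 digits = (1, 0, 4, 0)

v_13(a) = 2 ≥ 1, so the series converges in ℤ_13 to 1/(1 − a) = 1/(1 − 676) = -1/675. Expand this rational in ℤ_13: compute digits iteratively via d_i = x_i mod 13, x_{i+1} = (x_i − d_i)/13. The first 4 digits are (1, 0, 4, 0).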